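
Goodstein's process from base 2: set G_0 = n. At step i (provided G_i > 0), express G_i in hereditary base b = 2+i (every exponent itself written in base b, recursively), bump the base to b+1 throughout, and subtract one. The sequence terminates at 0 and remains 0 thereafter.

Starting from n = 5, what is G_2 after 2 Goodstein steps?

255

step 0: 5 = 2^2 + 1; sub 3 for 2: 3^3 + 1; = 28; G_1 = 28−1 = 27
step 1: 27 = 3^3; sub 4 for 3: 4^4; = 256; G_2 = 256−1 = 255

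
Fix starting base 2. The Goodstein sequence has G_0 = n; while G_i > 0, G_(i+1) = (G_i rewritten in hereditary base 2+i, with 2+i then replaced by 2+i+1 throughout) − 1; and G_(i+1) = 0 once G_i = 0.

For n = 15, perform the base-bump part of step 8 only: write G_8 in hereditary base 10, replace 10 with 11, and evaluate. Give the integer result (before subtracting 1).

(0) 15|_2 = 2^(2 + 1) + 2^2 + 2 + 1 ↦ 3^(3 + 1) + 3^3 + 3 + 1|_3 = 112 ⇒ 111
(1) 111|_3 = 3^(3 + 1) + 3^3 + 3 ↦ 4^(4 + 1) + 4^4 + 4|_4 = 1284 ⇒ 1283
(2) 1283|_4 = 4^(4 + 1) + 4^4 + 3 ↦ 5^(5 + 1) + 5^5 + 3|_5 = 18753 ⇒ 18752
(3) 18752|_5 = 5^(5 + 1) + 5^5 + 2 ↦ 6^(6 + 1) + 6^6 + 2|_6 = 326594 ⇒ 326593
(4) 326593|_6 = 6^(6 + 1) + 6^6 + 1 ↦ 7^(7 + 1) + 7^7 + 1|_7 = 6588345 ⇒ 6588344
(5) 6588344|_7 = 7^(7 + 1) + 7^7 ↦ 8^(8 + 1) + 8^8|_8 = 150994944 ⇒ 150994943
(6) 150994943|_8 = 8^(8 + 1) + 7·8^7 + 7·8^6 + 7·8^5 + 7·8^4 + 7·8^3 + 7·8^2 + 7·8 + 7 ↦ 9^(9 + 1) + 7·9^7 + 7·9^6 + 7·9^5 + 7·9^4 + 7·9^3 + 7·9^2 + 7·9 + 7|_9 = 3524450281 ⇒ 3524450280
(7) 3524450280|_9 = 9^(9 + 1) + 7·9^7 + 7·9^6 + 7·9^5 + 7·9^4 + 7·9^3 + 7·9^2 + 7·9 + 6 ↦ 10^(10 + 1) + 7·10^7 + 7·10^6 + 7·10^5 + 7·10^4 + 7·10^3 + 7·10^2 + 7·10 + 6|_10 = 100077777776 ⇒ 100077777775

3138578427935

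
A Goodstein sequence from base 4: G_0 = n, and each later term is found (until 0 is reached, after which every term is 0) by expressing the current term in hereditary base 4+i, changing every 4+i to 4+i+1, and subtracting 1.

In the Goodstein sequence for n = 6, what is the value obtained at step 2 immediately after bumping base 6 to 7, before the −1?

base 4: 6 = 4 + 2; at 5: 5 + 2 = 7; next = 6
base 5: 6 = 5 + 1; at 6: 6 + 1 = 7; next = 6
base 6: 6 = 6; at 7: 7 = 7; next = 6

7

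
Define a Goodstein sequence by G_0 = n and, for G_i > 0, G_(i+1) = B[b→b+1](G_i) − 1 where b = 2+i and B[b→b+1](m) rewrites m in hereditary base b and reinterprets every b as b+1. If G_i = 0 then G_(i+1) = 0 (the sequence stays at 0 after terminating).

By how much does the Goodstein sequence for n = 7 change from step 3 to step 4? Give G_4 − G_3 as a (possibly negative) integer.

i=0: 7 = 2^2 + 2 + 1 (b=2); 2→3: 3^3 + 3 + 1 = 31; 31−1 = 30
i=1: 30 = 3^3 + 3 (b=3); 3→4: 4^4 + 4 = 260; 260−1 = 259
i=2: 259 = 4^4 + 3 (b=4); 4→5: 5^5 + 3 = 3128; 3128−1 = 3127
i=3: 3127 = 5^5 + 2 (b=5); 5→6: 6^6 + 2 = 46658; 46658−1 = 46657

43530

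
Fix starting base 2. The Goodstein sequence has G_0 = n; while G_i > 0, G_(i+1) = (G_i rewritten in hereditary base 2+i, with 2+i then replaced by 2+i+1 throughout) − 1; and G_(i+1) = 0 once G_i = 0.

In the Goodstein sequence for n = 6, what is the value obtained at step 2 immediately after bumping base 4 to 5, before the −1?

i=0: 6 = 2^2 + 2 (b=2); 2→3: 3^3 + 3 = 30; 30−1 = 29
i=1: 29 = 3^3 + 2 (b=3); 3→4: 4^4 + 2 = 258; 258−1 = 257
i=2: 257 = 4^4 + 1 (b=4); 4→5: 5^5 + 1 = 3126; 3126−1 = 3125

3126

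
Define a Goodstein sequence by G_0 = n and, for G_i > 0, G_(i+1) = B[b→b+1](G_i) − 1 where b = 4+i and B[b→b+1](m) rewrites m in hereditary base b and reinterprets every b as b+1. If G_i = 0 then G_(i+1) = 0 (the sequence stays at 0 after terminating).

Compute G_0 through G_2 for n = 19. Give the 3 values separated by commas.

19, 27, 37

G_0 = 19. HB_4(19) = 4^2 + 3. Bump = 28. G_1 = 27.
G_1 = 27. HB_5(27) = 5^2 + 2. Bump = 38. G_2 = 37.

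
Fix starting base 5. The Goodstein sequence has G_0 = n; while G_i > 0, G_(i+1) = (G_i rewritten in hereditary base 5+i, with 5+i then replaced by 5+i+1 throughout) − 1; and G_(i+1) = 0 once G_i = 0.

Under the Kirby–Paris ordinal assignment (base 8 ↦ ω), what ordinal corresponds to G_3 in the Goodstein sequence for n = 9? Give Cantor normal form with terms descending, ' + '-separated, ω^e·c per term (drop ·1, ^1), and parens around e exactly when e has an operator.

(0) 9|_5 = 5 + 4 ↦ 6 + 4|_6 = 10 ⇒ 9
(1) 9|_6 = 6 + 3 ↦ 7 + 3|_7 = 10 ⇒ 9
(2) 9|_7 = 7 + 2 ↦ 8 + 2|_8 = 10 ⇒ 9
(3) 9|_8 = 8 + 1 ↦ 9 + 1|_9 = 10 ⇒ 9

ω + 1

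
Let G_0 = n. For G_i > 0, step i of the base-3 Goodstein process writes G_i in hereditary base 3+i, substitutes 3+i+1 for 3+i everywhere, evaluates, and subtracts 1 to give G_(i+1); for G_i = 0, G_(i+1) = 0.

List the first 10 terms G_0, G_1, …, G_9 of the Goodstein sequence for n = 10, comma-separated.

10, 16, 24, 27, 30, 33, 36, 39, 41, 43

10 —HB3→ 3^2 + 1 —bump→ 4^2 + 1 = 17 —(−1)→ 16
16 —HB4→ 4^2 —bump→ 5^2 = 25 —(−1)→ 24
24 —HB5→ 4·5 + 4 —bump→ 4·6 + 4 = 28 —(−1)→ 27
27 —HB6→ 4·6 + 3 —bump→ 4·7 + 3 = 31 —(−1)→ 30
30 —HB7→ 4·7 + 2 —bump→ 4·8 + 2 = 34 —(−1)→ 33
33 —HB8→ 4·8 + 1 —bump→ 4·9 + 1 = 37 —(−1)→ 36
36 —HB9→ 4·9 —bump→ 4·10 = 40 —(−1)→ 39
39 —HB10→ 3·10 + 9 —bump→ 3·11 + 9 = 42 —(−1)→ 41
41 —HB11→ 3·11 + 8 —bump→ 3·12 + 8 = 44 —(−1)→ 43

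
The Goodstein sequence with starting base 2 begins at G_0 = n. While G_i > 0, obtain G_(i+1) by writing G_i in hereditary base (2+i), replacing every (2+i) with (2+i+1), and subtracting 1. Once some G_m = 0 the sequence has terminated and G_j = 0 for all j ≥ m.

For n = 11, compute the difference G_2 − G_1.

base 2: 11 = 2^(2 + 1) + 2 + 1; at 3: 3^(3 + 1) + 3 + 1 = 85; next = 84
base 3: 84 = 3^(3 + 1) + 3; at 4: 4^(4 + 1) + 4 = 1028; next = 1027

943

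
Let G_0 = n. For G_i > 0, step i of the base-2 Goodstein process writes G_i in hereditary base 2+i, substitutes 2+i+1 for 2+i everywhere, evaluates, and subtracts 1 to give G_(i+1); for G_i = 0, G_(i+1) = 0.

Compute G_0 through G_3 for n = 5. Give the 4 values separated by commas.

5, 27, 255, 467

5 —HB2→ 2^2 + 1 —bump→ 3^3 + 1 = 28 —(−1)→ 27
27 —HB3→ 3^3 —bump→ 4^4 = 256 —(−1)→ 255
255 —HB4→ 3·4^3 + 3·4^2 + 3·4 + 3 —bump→ 3·5^3 + 3·5^2 + 3·5 + 3 = 468 —(−1)→ 467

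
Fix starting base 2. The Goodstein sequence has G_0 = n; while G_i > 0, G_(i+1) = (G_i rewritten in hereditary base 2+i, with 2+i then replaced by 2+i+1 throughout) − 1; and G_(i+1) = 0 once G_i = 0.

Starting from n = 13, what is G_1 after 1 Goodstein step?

108

G_0 = 13. HB_2(13) = 2^(2 + 1) + 2^2 + 1. Bump = 109. G_1 = 108.
G_1 = 108. HB_3(108) = 3^(3 + 1) + 3^3. Bump = 1280. G_2 = 1279.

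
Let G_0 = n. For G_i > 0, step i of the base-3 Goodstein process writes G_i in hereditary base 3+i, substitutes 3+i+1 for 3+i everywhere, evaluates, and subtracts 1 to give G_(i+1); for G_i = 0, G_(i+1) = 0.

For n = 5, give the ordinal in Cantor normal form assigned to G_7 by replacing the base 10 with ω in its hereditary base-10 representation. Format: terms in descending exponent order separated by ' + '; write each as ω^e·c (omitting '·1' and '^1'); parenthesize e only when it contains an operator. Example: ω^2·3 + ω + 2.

G_0=5  [base 3] 3 + 2  →[3↦4]→  4 + 2 = 6  −1 ⇒ G_1=5
G_1=5  [base 4] 4 + 1  →[4↦5]→  5 + 1 = 6  −1 ⇒ G_2=5
G_2=5  [base 5] 5  →[5↦6]→  6 = 6  −1 ⇒ G_3=5
G_3=5  [base 6] 5  →[6↦7]→  5 = 5  −1 ⇒ G_4=4
G_4=4  [base 7] 4  →[7↦8]→  4 = 4  −1 ⇒ G_5=3
G_5=3  [base 8] 3  →[8↦9]→  3 = 3  −1 ⇒ G_6=2
G_6=2  [base 9] 2  →[9↦10]→  2 = 2  −1 ⇒ G_7=1
G_7=1  [base 10] 1  →[10↦11]→  1 = 1  −1 ⇒ G_8=0

1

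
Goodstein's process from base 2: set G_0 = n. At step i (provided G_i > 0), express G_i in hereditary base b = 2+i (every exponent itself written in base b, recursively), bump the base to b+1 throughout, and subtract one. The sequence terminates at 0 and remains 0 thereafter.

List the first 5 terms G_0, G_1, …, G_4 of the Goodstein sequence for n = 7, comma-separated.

[0] 7 ≡ 2^2 + 2 + 1 (base 2). Lift 3: 31. −1: 30.
[1] 30 ≡ 3^3 + 3 (base 3). Lift 4: 260. −1: 259.
[2] 259 ≡ 4^4 + 3 (base 4). Lift 5: 3128. −1: 3127.
[3] 3127 ≡ 5^5 + 2 (base 5). Lift 6: 46658. −1: 46657.

7, 30, 259, 3127, 46657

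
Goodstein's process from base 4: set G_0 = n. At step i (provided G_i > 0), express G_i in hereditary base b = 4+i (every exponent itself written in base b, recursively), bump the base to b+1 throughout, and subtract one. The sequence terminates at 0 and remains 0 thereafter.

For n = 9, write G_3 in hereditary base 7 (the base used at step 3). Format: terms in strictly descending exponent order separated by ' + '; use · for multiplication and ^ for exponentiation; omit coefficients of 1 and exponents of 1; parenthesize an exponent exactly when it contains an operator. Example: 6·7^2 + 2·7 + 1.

step 0: 9 = 2·4 + 1; sub 5 for 4: 2·5 + 1; = 11; G_1 = 11−1 = 10
step 1: 10 = 2·5; sub 6 for 5: 2·6; = 12; G_2 = 12−1 = 11
step 2: 11 = 6 + 5; sub 7 for 6: 7 + 5; = 12; G_3 = 12−1 = 11

7 + 4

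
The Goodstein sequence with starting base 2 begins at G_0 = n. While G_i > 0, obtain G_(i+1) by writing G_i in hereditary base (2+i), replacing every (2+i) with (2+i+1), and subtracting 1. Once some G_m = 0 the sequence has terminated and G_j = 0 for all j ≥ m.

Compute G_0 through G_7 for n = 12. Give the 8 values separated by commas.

12, 107, 1065, 15685, 280019, 5764910, 134217867, 3486784574

G_0 = 12. HB_2(12) = 2^(2 + 1) + 2^2. Bump = 108. G_1 = 107.
G_1 = 107. HB_3(107) = 3^(3 + 1) + 2·3^2 + 2·3 + 2. Bump = 1066. G_2 = 1065.
G_2 = 1065. HB_4(1065) = 4^(4 + 1) + 2·4^2 + 2·4 + 1. Bump = 15686. G_3 = 15685.
G_3 = 15685. HB_5(15685) = 5^(5 + 1) + 2·5^2 + 2·5. Bump = 280020. G_4 = 280019.
G_4 = 280019. HB_6(280019) = 6^(6 + 1) + 2·6^2 + 6 + 5. Bump = 5764911. G_5 = 5764910.
G_5 = 5764910. HB_7(5764910) = 7^(7 + 1) + 2·7^2 + 7 + 4. Bump = 134217868. G_6 = 134217867.
G_6 = 134217867. HB_8(134217867) = 8^(8 + 1) + 2·8^2 + 8 + 3. Bump = 3486784575. G_7 = 3486784574.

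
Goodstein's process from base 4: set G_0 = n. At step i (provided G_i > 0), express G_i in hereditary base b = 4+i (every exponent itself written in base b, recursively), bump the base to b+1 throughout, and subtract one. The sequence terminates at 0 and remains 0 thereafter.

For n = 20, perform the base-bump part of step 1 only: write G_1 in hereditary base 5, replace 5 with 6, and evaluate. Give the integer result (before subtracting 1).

40

20 —HB4→ 4^2 + 4 —bump→ 5^2 + 5 = 30 —(−1)→ 29
29 —HB5→ 5^2 + 4 —bump→ 6^2 + 4 = 40 —(−1)→ 39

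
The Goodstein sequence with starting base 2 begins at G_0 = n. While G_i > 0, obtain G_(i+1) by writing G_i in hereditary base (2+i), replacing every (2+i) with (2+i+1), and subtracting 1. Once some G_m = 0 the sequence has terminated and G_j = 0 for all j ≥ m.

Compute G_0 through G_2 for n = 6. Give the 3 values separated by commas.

6, 29, 257

[0] 6 ≡ 2^2 + 2 (base 2). Lift 3: 30. −1: 29.
[1] 29 ≡ 3^3 + 2 (base 3). Lift 4: 258. −1: 257.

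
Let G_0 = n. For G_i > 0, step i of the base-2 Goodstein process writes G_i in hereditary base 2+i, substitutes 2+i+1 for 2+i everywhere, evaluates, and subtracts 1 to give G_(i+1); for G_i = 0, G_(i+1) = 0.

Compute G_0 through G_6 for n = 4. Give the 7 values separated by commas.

4 —HB2→ 2^2 —bump→ 3^3 = 27 —(−1)→ 26
26 —HB3→ 2·3^2 + 2·3 + 2 —bump→ 2·4^2 + 2·4 + 2 = 42 —(−1)→ 41
41 —HB4→ 2·4^2 + 2·4 + 1 —bump→ 2·5^2 + 2·5 + 1 = 61 —(−1)→ 60
60 —HB5→ 2·5^2 + 2·5 —bump→ 2·6^2 + 2·6 = 84 —(−1)→ 83
83 —HB6→ 2·6^2 + 6 + 5 —bump→ 2·7^2 + 7 + 5 = 110 —(−1)→ 109
109 —HB7→ 2·7^2 + 7 + 4 —bump→ 2·8^2 + 8 + 4 = 140 —(−1)→ 139

4, 26, 41, 60, 83, 109, 139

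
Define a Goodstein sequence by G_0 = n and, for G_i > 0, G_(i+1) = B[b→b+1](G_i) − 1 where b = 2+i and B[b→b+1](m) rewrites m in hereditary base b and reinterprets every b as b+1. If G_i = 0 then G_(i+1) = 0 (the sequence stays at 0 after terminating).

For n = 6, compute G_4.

G_0 = 6. HB_2(6) = 2^2 + 2. Bump = 30. G_1 = 29.
G_1 = 29. HB_3(29) = 3^3 + 2. Bump = 258. G_2 = 257.
G_2 = 257. HB_4(257) = 4^4 + 1. Bump = 3126. G_3 = 3125.
G_3 = 3125. HB_5(3125) = 5^5. Bump = 46656. G_4 = 46655.
G_4 = 46655. HB_6(46655) = 5·6^5 + 5·6^4 + 5·6^3 + 5·6^2 + 5·6 + 5. Bump = 98040. G_5 = 98039.

46655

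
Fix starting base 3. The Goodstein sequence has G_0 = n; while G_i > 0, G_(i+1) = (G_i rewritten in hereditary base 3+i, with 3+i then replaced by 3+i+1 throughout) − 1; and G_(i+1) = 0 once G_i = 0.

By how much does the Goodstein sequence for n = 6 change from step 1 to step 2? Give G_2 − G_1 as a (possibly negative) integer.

G_0 = 6. HB_3(6) = 2·3. Bump = 8. G_1 = 7.
G_1 = 7. HB_4(7) = 4 + 3. Bump = 8. G_2 = 7.

0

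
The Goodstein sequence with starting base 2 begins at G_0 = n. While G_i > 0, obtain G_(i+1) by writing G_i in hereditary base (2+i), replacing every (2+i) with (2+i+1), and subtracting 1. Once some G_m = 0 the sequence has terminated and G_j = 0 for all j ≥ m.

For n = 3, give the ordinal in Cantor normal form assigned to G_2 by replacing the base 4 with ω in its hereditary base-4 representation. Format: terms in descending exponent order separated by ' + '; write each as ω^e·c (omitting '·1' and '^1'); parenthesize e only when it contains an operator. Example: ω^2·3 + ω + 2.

3

base 2: 3 = 2 + 1; at 3: 3 + 1 = 4; next = 3
base 3: 3 = 3; at 4: 4 = 4; next = 3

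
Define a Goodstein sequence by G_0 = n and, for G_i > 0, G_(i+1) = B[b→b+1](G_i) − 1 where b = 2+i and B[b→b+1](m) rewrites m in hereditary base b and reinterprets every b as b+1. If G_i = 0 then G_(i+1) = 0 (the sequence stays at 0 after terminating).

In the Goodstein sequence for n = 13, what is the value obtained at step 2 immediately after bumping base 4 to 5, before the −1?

16093

13 —HB2→ 2^(2 + 1) + 2^2 + 1 —bump→ 3^(3 + 1) + 3^3 + 1 = 109 —(−1)→ 108
108 —HB3→ 3^(3 + 1) + 3^3 —bump→ 4^(4 + 1) + 4^4 = 1280 —(−1)→ 1279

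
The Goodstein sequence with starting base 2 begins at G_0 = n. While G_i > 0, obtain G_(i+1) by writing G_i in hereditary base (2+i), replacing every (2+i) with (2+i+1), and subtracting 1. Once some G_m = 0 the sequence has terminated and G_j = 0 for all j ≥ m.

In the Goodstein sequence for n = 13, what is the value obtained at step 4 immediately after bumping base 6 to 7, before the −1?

5765999

base 2: 13 = 2^(2 + 1) + 2^2 + 1; at 3: 3^(3 + 1) + 3^3 + 1 = 109; next = 108
base 3: 108 = 3^(3 + 1) + 3^3; at 4: 4^(4 + 1) + 4^4 = 1280; next = 1279
base 4: 1279 = 4^(4 + 1) + 3·4^3 + 3·4^2 + 3·4 + 3; at 5: 5^(5 + 1) + 3·5^3 + 3·5^2 + 3·5 + 3 = 16093; next = 16092
base 5: 16092 = 5^(5 + 1) + 3·5^3 + 3·5^2 + 3·5 + 2; at 6: 6^(6 + 1) + 3·6^3 + 3·6^2 + 3·6 + 2 = 280712; next = 280711
base 6: 280711 = 6^(6 + 1) + 3·6^3 + 3·6^2 + 3·6 + 1; at 7: 7^(7 + 1) + 3·7^3 + 3·7^2 + 3·7 + 1 = 5765999; next = 5765998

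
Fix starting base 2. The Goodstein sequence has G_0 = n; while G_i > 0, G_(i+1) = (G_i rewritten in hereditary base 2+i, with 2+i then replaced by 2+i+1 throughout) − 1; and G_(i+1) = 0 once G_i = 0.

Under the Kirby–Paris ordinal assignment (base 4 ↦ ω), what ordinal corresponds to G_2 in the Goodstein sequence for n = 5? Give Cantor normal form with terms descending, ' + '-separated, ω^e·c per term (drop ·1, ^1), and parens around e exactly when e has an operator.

step 0: 5 = 2^2 + 1; sub 3 for 2: 3^3 + 1; = 28; G_1 = 28−1 = 27
step 1: 27 = 3^3; sub 4 for 3: 4^4; = 256; G_2 = 256−1 = 255

ω^3·3 + ω^2·3 + ω·3 + 3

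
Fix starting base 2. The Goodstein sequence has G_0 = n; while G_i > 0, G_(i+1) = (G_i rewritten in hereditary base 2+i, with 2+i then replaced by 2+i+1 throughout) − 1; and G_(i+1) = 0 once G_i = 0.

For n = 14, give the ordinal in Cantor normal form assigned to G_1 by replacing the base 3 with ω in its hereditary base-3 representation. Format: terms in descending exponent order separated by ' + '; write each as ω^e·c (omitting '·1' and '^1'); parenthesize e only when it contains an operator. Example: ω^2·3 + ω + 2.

ω^(ω + 1) + ω^ω + 2

step 0: 14 = 2^(2 + 1) + 2^2 + 2; sub 3 for 2: 3^(3 + 1) + 3^3 + 3; = 111; G_1 = 111−1 = 110
step 1: 110 = 3^(3 + 1) + 3^3 + 2; sub 4 for 3: 4^(4 + 1) + 4^4 + 2; = 1282; G_2 = 1282−1 = 1281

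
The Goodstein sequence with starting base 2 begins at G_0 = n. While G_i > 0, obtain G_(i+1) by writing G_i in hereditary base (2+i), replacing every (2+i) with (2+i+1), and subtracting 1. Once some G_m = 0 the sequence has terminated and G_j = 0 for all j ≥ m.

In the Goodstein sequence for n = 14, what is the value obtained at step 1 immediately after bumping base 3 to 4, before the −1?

14 —HB2→ 2^(2 + 1) + 2^2 + 2 —bump→ 3^(3 + 1) + 3^3 + 3 = 111 —(−1)→ 110
110 —HB3→ 3^(3 + 1) + 3^3 + 2 —bump→ 4^(4 + 1) + 4^4 + 2 = 1282 —(−1)→ 1281

1282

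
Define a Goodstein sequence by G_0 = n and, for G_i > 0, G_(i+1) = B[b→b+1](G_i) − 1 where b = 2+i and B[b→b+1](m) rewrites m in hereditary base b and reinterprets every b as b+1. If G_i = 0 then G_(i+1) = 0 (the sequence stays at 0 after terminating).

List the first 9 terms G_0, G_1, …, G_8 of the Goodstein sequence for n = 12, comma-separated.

(0) 12|_2 = 2^(2 + 1) + 2^2 ↦ 3^(3 + 1) + 3^3|_3 = 108 ⇒ 107
(1) 107|_3 = 3^(3 + 1) + 2·3^2 + 2·3 + 2 ↦ 4^(4 + 1) + 2·4^2 + 2·4 + 2|_4 = 1066 ⇒ 1065
(2) 1065|_4 = 4^(4 + 1) + 2·4^2 + 2·4 + 1 ↦ 5^(5 + 1) + 2·5^2 + 2·5 + 1|_5 = 15686 ⇒ 15685
(3) 15685|_5 = 5^(5 + 1) + 2·5^2 + 2·5 ↦ 6^(6 + 1) + 2·6^2 + 2·6|_6 = 280020 ⇒ 280019
(4) 280019|_6 = 6^(6 + 1) + 2·6^2 + 6 + 5 ↦ 7^(7 + 1) + 2·7^2 + 7 + 5|_7 = 5764911 ⇒ 5764910
(5) 5764910|_7 = 7^(7 + 1) + 2·7^2 + 7 + 4 ↦ 8^(8 + 1) + 2·8^2 + 8 + 4|_8 = 134217868 ⇒ 134217867
(6) 134217867|_8 = 8^(8 + 1) + 2·8^2 + 8 + 3 ↦ 9^(9 + 1) + 2·9^2 + 9 + 3|_9 = 3486784575 ⇒ 3486784574
(7) 3486784574|_9 = 9^(9 + 1) + 2·9^2 + 9 + 2 ↦ 10^(10 + 1) + 2·10^2 + 10 + 2|_10 = 100000000212 ⇒ 100000000211

12, 107, 1065, 15685, 280019, 5764910, 134217867, 3486784574, 100000000211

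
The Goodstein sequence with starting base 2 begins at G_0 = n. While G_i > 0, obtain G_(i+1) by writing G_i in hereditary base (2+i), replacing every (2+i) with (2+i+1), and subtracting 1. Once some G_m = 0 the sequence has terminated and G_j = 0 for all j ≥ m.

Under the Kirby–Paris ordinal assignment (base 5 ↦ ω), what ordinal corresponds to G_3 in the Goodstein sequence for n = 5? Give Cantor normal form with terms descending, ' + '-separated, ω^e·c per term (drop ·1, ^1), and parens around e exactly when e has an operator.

[0] 5 ≡ 2^2 + 1 (base 2). Lift 3: 28. −1: 27.
[1] 27 ≡ 3^3 (base 3). Lift 4: 256. −1: 255.
[2] 255 ≡ 3·4^3 + 3·4^2 + 3·4 + 3 (base 4). Lift 5: 468. −1: 467.

ω^3·3 + ω^2·3 + ω·3 + 2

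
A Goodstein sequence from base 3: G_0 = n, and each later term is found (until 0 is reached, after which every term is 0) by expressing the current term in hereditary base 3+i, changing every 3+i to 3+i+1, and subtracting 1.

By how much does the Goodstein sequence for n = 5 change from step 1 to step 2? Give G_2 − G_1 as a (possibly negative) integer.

(0) 5|_3 = 3 + 2 ↦ 4 + 2|_4 = 6 ⇒ 5
(1) 5|_4 = 4 + 1 ↦ 5 + 1|_5 = 6 ⇒ 5

0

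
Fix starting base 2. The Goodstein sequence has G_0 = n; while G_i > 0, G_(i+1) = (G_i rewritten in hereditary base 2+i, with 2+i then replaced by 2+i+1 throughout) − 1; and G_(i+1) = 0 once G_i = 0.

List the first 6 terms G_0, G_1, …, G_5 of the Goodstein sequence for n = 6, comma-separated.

step 0: 6 = 2^2 + 2; sub 3 for 2: 3^3 + 3; = 30; G_1 = 30−1 = 29
step 1: 29 = 3^3 + 2; sub 4 for 3: 4^4 + 2; = 258; G_2 = 258−1 = 257
step 2: 257 = 4^4 + 1; sub 5 for 4: 5^5 + 1; = 3126; G_3 = 3126−1 = 3125
step 3: 3125 = 5^5; sub 6 for 5: 6^6; = 46656; G_4 = 46656−1 = 46655
step 4: 46655 = 5·6^5 + 5·6^4 + 5·6^3 + 5·6^2 + 5·6 + 5; sub 7 for 6: 5·7^5 + 5·7^4 + 5·7^3 + 5·7^2 + 5·7 + 5; = 98040; G_5 = 98040−1 = 98039

6, 29, 257, 3125, 46655, 98039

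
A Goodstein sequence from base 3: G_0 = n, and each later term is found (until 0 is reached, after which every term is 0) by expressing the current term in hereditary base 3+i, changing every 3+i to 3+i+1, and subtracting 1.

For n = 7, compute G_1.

8

step 0: 7 = 2·3 + 1; sub 4 for 3: 2·4 + 1; = 9; G_1 = 9−1 = 8
step 1: 8 = 2·4; sub 5 for 4: 2·5; = 10; G_2 = 10−1 = 9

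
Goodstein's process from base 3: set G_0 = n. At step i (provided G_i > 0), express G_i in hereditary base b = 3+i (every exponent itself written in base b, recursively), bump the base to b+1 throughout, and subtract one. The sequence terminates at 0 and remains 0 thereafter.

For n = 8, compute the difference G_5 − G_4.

G_0 = 8. HB_3(8) = 2·3 + 2. Bump = 10. G_1 = 9.
G_1 = 9. HB_4(9) = 2·4 + 1. Bump = 11. G_2 = 10.
G_2 = 10. HB_5(10) = 2·5. Bump = 12. G_3 = 11.
G_3 = 11. HB_6(11) = 6 + 5. Bump = 12. G_4 = 11.
G_4 = 11. HB_7(11) = 7 + 4. Bump = 12. G_5 = 11.

0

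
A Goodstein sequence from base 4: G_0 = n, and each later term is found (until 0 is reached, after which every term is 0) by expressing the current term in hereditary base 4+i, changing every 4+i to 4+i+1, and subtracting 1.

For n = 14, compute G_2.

18

G_0=14  [base 4] 3·4 + 2  →[4↦5]→  3·5 + 2 = 17  −1 ⇒ G_1=16
G_1=16  [base 5] 3·5 + 1  →[5↦6]→  3·6 + 1 = 19  −1 ⇒ G_2=18
G_2=18  [base 6] 3·6  →[6↦7]→  3·7 = 21  −1 ⇒ G_3=20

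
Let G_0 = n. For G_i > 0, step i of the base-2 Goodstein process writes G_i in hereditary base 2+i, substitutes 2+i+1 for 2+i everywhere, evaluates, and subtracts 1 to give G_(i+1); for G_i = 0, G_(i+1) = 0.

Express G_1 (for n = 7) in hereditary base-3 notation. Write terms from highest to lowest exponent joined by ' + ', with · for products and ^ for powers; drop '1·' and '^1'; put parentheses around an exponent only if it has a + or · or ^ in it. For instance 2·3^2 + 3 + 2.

step 0: 7 = 2^2 + 2 + 1; sub 3 for 2: 3^3 + 3 + 1; = 31; G_1 = 31−1 = 30
step 1: 30 = 3^3 + 3; sub 4 for 3: 4^4 + 4; = 260; G_2 = 260−1 = 259

3^3 + 3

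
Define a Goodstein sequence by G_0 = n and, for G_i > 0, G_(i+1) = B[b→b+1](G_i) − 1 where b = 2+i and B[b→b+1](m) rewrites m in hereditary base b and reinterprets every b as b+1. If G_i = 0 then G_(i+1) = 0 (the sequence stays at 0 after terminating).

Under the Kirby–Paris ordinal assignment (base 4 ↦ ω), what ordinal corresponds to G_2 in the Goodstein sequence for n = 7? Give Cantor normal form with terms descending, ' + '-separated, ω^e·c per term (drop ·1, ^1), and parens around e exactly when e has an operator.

ω^ω + 3

step 0: 7 = 2^2 + 2 + 1; sub 3 for 2: 3^3 + 3 + 1; = 31; G_1 = 31−1 = 30
step 1: 30 = 3^3 + 3; sub 4 for 3: 4^4 + 4; = 260; G_2 = 260−1 = 259
step 2: 259 = 4^4 + 3; sub 5 for 4: 5^5 + 3; = 3128; G_3 = 3128−1 = 3127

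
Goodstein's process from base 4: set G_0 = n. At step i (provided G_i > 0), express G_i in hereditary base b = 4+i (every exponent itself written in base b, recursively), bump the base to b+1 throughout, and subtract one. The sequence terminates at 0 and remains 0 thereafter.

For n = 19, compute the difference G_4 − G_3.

14

19 —HB4→ 4^2 + 3 —bump→ 5^2 + 3 = 28 —(−1)→ 27
27 —HB5→ 5^2 + 2 —bump→ 6^2 + 2 = 38 —(−1)→ 37
37 —HB6→ 6^2 + 1 —bump→ 7^2 + 1 = 50 —(−1)→ 49
49 —HB7→ 7^2 —bump→ 8^2 = 64 —(−1)→ 63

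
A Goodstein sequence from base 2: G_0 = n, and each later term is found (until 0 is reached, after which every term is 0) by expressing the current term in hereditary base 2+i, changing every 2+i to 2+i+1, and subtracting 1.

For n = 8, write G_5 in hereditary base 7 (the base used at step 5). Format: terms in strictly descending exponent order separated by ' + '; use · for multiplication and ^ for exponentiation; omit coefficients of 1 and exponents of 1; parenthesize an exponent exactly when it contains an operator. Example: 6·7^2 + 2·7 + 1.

8 —HB2→ 2^(2 + 1) —bump→ 3^(3 + 1) = 81 —(−1)→ 80
80 —HB3→ 2·3^3 + 2·3^2 + 2·3 + 2 —bump→ 2·4^4 + 2·4^2 + 2·4 + 2 = 554 —(−1)→ 553
553 —HB4→ 2·4^4 + 2·4^2 + 2·4 + 1 —bump→ 2·5^5 + 2·5^2 + 2·5 + 1 = 6311 —(−1)→ 6310
6310 —HB5→ 2·5^5 + 2·5^2 + 2·5 —bump→ 2·6^6 + 2·6^2 + 2·6 = 93396 —(−1)→ 93395
93395 —HB6→ 2·6^6 + 2·6^2 + 6 + 5 —bump→ 2·7^7 + 2·7^2 + 7 + 5 = 1647196 —(−1)→ 1647195
1647195 —HB7→ 2·7^7 + 2·7^2 + 7 + 4 —bump→ 2·8^8 + 2·8^2 + 8 + 4 = 33554572 —(−1)→ 33554571

2·7^7 + 2·7^2 + 7 + 4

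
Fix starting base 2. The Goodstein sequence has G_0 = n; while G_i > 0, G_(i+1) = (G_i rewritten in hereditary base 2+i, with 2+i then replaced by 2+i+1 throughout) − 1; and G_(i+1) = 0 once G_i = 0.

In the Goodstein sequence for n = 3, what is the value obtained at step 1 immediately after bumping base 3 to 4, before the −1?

G_0=3  [base 2] 2 + 1  →[2↦3]→  3 + 1 = 4  −1 ⇒ G_1=3
G_1=3  [base 3] 3  →[3↦4]→  4 = 4  −1 ⇒ G_2=3

4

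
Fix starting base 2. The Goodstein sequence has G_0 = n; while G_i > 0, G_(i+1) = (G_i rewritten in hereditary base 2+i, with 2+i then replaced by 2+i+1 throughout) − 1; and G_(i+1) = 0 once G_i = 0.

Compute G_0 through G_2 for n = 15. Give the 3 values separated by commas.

step 0: 15 = 2^(2 + 1) + 2^2 + 2 + 1; sub 3 for 2: 3^(3 + 1) + 3^3 + 3 + 1; = 112; G_1 = 112−1 = 111
step 1: 111 = 3^(3 + 1) + 3^3 + 3; sub 4 for 3: 4^(4 + 1) + 4^4 + 4; = 1284; G_2 = 1284−1 = 1283

15, 111, 1283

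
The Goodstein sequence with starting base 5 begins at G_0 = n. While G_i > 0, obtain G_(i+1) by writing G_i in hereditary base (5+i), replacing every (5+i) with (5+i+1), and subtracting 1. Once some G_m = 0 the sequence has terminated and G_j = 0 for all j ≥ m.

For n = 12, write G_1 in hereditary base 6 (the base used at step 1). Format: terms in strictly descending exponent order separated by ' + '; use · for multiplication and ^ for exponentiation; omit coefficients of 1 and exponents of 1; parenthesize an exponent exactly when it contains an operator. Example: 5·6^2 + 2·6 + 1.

2·6 + 1

base 5: 12 = 2·5 + 2; at 6: 2·6 + 2 = 14; next = 13
base 6: 13 = 2·6 + 1; at 7: 2·7 + 1 = 15; next = 14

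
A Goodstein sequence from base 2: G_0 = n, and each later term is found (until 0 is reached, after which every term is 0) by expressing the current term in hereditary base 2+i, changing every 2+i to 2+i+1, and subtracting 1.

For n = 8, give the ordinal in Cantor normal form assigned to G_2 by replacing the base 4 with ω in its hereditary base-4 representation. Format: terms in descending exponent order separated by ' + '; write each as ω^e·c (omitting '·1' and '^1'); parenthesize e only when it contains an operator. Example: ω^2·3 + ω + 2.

i=0: 8 = 2^(2 + 1) (b=2); 2→3: 3^(3 + 1) = 81; 81−1 = 80
i=1: 80 = 2·3^3 + 2·3^2 + 2·3 + 2 (b=3); 3→4: 2·4^4 + 2·4^2 + 2·4 + 2 = 554; 554−1 = 553
i=2: 553 = 2·4^4 + 2·4^2 + 2·4 + 1 (b=4); 4→5: 2·5^5 + 2·5^2 + 2·5 + 1 = 6311; 6311−1 = 6310

ω^ω·2 + ω^2·2 + ω·2 + 1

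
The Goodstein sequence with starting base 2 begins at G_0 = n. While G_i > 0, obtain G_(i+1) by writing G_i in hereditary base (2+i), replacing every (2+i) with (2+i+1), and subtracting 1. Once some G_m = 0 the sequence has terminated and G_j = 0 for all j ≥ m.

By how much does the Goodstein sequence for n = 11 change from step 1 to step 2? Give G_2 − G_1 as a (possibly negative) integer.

(0) 11|_2 = 2^(2 + 1) + 2 + 1 ↦ 3^(3 + 1) + 3 + 1|_3 = 85 ⇒ 84
(1) 84|_3 = 3^(3 + 1) + 3 ↦ 4^(4 + 1) + 4|_4 = 1028 ⇒ 1027

943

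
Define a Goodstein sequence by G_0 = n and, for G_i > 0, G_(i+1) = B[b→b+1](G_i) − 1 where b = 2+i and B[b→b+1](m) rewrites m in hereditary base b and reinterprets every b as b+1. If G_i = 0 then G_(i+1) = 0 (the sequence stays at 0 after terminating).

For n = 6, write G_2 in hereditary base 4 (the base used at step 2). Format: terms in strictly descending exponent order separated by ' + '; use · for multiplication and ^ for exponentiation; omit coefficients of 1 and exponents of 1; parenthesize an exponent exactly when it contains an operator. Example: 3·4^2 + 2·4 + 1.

4^4 + 1

[0] 6 ≡ 2^2 + 2 (base 2). Lift 3: 30. −1: 29.
[1] 29 ≡ 3^3 + 2 (base 3). Lift 4: 258. −1: 257.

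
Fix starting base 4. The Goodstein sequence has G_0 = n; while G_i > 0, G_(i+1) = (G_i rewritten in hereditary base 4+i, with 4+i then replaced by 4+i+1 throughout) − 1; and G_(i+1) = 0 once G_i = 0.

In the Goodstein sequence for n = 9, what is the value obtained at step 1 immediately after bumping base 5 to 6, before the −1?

12

base 4: 9 = 2·4 + 1; at 5: 2·5 + 1 = 11; next = 10
base 5: 10 = 2·5; at 6: 2·6 = 12; next = 11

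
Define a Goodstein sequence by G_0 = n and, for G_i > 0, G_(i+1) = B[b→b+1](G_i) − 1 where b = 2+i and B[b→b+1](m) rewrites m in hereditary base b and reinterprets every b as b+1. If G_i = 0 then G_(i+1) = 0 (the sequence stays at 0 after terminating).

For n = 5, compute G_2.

(0) 5|_2 = 2^2 + 1 ↦ 3^3 + 1|_3 = 28 ⇒ 27
(1) 27|_3 = 3^3 ↦ 4^4|_4 = 256 ⇒ 255
(2) 255|_4 = 3·4^3 + 3·4^2 + 3·4 + 3 ↦ 3·5^3 + 3·5^2 + 3·5 + 3|_5 = 468 ⇒ 467

255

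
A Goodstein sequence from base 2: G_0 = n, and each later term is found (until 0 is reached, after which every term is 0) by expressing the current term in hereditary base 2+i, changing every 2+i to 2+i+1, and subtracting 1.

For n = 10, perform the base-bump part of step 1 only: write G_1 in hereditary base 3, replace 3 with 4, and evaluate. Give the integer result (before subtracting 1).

base 2: 10 = 2^(2 + 1) + 2; at 3: 3^(3 + 1) + 3 = 84; next = 83
base 3: 83 = 3^(3 + 1) + 2; at 4: 4^(4 + 1) + 2 = 1026; next = 1025

1026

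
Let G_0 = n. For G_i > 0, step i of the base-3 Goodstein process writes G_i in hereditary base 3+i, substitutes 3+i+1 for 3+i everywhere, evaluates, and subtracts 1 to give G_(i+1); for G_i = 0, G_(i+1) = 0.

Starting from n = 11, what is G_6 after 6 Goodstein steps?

G_0=11  [base 3] 3^2 + 2  →[3↦4]→  4^2 + 2 = 18  −1 ⇒ G_1=17
G_1=17  [base 4] 4^2 + 1  →[4↦5]→  5^2 + 1 = 26  −1 ⇒ G_2=25
G_2=25  [base 5] 5^2  →[5↦6]→  6^2 = 36  −1 ⇒ G_3=35
G_3=35  [base 6] 5·6 + 5  →[6↦7]→  5·7 + 5 = 40  −1 ⇒ G_4=39
G_4=39  [base 7] 5·7 + 4  →[7↦8]→  5·8 + 4 = 44  −1 ⇒ G_5=43
G_5=43  [base 8] 5·8 + 3  →[8↦9]→  5·9 + 3 = 48  −1 ⇒ G_6=47
G_6=47  [base 9] 5·9 + 2  →[9↦10]→  5·10 + 2 = 52  −1 ⇒ G_7=51

47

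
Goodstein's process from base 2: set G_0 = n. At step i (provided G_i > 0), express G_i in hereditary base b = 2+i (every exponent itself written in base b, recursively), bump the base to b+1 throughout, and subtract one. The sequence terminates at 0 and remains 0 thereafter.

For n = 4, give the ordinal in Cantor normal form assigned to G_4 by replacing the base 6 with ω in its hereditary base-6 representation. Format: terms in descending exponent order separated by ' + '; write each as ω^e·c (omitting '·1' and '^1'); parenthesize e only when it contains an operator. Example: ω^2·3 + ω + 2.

ω^2·2 + ω + 5

step 0: 4 = 2^2; sub 3 for 2: 3^3; = 27; G_1 = 27−1 = 26
step 1: 26 = 2·3^2 + 2·3 + 2; sub 4 for 3: 2·4^2 + 2·4 + 2; = 42; G_2 = 42−1 = 41
step 2: 41 = 2·4^2 + 2·4 + 1; sub 5 for 4: 2·5^2 + 2·5 + 1; = 61; G_3 = 61−1 = 60
step 3: 60 = 2·5^2 + 2·5; sub 6 for 5: 2·6^2 + 2·6; = 84; G_4 = 84−1 = 83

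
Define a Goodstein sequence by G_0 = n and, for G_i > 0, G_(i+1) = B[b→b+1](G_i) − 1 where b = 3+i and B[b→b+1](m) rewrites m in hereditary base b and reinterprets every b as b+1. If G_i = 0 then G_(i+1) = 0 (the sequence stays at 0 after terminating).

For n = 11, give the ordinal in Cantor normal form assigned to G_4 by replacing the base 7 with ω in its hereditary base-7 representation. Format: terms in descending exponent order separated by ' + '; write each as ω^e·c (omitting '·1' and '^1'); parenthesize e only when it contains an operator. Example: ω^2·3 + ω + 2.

ω·5 + 4

11 —HB3→ 3^2 + 2 —bump→ 4^2 + 2 = 18 —(−1)→ 17
17 —HB4→ 4^2 + 1 —bump→ 5^2 + 1 = 26 —(−1)→ 25
25 —HB5→ 5^2 —bump→ 6^2 = 36 —(−1)→ 35
35 —HB6→ 5·6 + 5 —bump→ 5·7 + 5 = 40 —(−1)→ 39
39 —HB7→ 5·7 + 4 —bump→ 5·8 + 4 = 44 —(−1)→ 43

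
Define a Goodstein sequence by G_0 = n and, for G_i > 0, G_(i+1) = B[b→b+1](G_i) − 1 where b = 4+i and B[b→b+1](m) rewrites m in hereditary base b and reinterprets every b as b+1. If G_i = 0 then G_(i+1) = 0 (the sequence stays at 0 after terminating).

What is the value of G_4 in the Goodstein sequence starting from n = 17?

43

step 0: 17 = 4^2 + 1; sub 5 for 4: 5^2 + 1; = 26; G_1 = 26−1 = 25
step 1: 25 = 5^2; sub 6 for 5: 6^2; = 36; G_2 = 36−1 = 35
step 2: 35 = 5·6 + 5; sub 7 for 6: 5·7 + 5; = 40; G_3 = 40−1 = 39
step 3: 39 = 5·7 + 4; sub 8 for 7: 5·8 + 4; = 44; G_4 = 44−1 = 43
step 4: 43 = 5·8 + 3; sub 9 for 8: 5·9 + 3; = 48; G_5 = 48−1 = 47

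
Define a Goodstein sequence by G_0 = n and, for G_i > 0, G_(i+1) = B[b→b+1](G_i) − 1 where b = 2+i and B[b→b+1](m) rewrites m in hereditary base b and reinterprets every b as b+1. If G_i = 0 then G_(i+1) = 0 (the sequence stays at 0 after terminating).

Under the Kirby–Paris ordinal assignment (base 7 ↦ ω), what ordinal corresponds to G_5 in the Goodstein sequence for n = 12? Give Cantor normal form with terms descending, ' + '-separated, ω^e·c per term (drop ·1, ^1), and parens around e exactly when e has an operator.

12 —HB2→ 2^(2 + 1) + 2^2 —bump→ 3^(3 + 1) + 3^3 = 108 —(−1)→ 107
107 —HB3→ 3^(3 + 1) + 2·3^2 + 2·3 + 2 —bump→ 4^(4 + 1) + 2·4^2 + 2·4 + 2 = 1066 —(−1)→ 1065
1065 —HB4→ 4^(4 + 1) + 2·4^2 + 2·4 + 1 —bump→ 5^(5 + 1) + 2·5^2 + 2·5 + 1 = 15686 —(−1)→ 15685
15685 —HB5→ 5^(5 + 1) + 2·5^2 + 2·5 —bump→ 6^(6 + 1) + 2·6^2 + 2·6 = 280020 —(−1)→ 280019
280019 —HB6→ 6^(6 + 1) + 2·6^2 + 6 + 5 —bump→ 7^(7 + 1) + 2·7^2 + 7 + 5 = 5764911 —(−1)→ 5764910

ω^(ω + 1) + ω^2·2 + ω + 4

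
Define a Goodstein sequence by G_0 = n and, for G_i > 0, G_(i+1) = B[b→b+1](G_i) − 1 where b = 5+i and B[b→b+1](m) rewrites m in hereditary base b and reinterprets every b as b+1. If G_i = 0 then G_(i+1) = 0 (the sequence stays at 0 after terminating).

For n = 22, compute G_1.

i=0: 22 = 4·5 + 2 (b=5); 5→6: 4·6 + 2 = 26; 26−1 = 25
i=1: 25 = 4·6 + 1 (b=6); 6→7: 4·7 + 1 = 29; 29−1 = 28

25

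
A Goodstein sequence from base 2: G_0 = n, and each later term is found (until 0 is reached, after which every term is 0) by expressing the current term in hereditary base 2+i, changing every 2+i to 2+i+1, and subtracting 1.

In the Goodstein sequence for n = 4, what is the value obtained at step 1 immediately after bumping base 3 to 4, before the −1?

42

base 2: 4 = 2^2; at 3: 3^3 = 27; next = 26
base 3: 26 = 2·3^2 + 2·3 + 2; at 4: 2·4^2 + 2·4 + 2 = 42; next = 41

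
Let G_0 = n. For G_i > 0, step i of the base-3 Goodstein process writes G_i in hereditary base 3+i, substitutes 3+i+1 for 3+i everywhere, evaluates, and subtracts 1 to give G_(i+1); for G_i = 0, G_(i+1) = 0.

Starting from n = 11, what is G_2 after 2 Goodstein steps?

G_0 = 11. HB_3(11) = 3^2 + 2. Bump = 18. G_1 = 17.
G_1 = 17. HB_4(17) = 4^2 + 1. Bump = 26. G_2 = 25.
G_2 = 25. HB_5(25) = 5^2. Bump = 36. G_3 = 35.

25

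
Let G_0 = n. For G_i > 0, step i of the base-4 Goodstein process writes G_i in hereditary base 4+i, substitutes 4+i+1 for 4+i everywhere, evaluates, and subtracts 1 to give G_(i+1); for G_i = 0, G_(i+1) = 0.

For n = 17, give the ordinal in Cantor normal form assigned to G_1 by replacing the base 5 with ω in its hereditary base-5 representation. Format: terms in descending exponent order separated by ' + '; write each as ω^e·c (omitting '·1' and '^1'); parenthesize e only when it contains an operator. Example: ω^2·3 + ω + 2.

ω^2

i=0: 17 = 4^2 + 1 (b=4); 4→5: 5^2 + 1 = 26; 26−1 = 25
i=1: 25 = 5^2 (b=5); 5→6: 6^2 = 36; 36−1 = 35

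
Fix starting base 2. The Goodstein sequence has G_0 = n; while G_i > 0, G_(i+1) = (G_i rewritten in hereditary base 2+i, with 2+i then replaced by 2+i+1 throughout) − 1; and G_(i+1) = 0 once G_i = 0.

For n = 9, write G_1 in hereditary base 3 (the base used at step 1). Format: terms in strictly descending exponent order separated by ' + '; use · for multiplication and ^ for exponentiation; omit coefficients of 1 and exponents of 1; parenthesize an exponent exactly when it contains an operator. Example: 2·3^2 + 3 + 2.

G_0 = 9. HB_2(9) = 2^(2 + 1) + 1. Bump = 82. G_1 = 81.
G_1 = 81. HB_3(81) = 3^(3 + 1). Bump = 1024. G_2 = 1023.

3^(3 + 1)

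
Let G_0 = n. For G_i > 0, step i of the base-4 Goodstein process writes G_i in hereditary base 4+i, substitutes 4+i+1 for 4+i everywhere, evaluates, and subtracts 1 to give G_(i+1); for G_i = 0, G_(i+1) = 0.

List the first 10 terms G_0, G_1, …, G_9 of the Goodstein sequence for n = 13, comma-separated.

G_0 = 13. HB_4(13) = 3·4 + 1. Bump = 16. G_1 = 15.
G_1 = 15. HB_5(15) = 3·5. Bump = 18. G_2 = 17.
G_2 = 17. HB_6(17) = 2·6 + 5. Bump = 19. G_3 = 18.
G_3 = 18. HB_7(18) = 2·7 + 4. Bump = 20. G_4 = 19.
G_4 = 19. HB_8(19) = 2·8 + 3. Bump = 21. G_5 = 20.
G_5 = 20. HB_9(20) = 2·9 + 2. Bump = 22. G_6 = 21.
G_6 = 21. HB_10(21) = 2·10 + 1. Bump = 23. G_7 = 22.
G_7 = 22. HB_11(22) = 2·11. Bump = 24. G_8 = 23.
G_8 = 23. HB_12(23) = 12 + 11. Bump = 24. G_9 = 23.

13, 15, 17, 18, 19, 20, 21, 22, 23, 23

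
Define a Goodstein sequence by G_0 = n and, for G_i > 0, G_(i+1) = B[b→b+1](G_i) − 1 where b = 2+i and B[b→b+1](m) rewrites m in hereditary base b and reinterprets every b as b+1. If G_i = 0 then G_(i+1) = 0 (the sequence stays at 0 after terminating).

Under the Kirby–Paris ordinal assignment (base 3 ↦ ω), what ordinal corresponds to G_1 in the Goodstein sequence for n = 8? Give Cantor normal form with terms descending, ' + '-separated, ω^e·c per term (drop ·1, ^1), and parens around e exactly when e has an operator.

[0] 8 ≡ 2^(2 + 1) (base 2). Lift 3: 81. −1: 80.
[1] 80 ≡ 2·3^3 + 2·3^2 + 2·3 + 2 (base 3). Lift 4: 554. −1: 553.

ω^ω·2 + ω^2·2 + ω·2 + 2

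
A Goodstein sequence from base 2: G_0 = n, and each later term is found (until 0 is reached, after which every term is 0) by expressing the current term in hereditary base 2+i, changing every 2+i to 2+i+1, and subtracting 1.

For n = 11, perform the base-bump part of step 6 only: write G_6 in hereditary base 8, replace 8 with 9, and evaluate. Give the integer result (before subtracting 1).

2749609303

[0] 11 ≡ 2^(2 + 1) + 2 + 1 (base 2). Lift 3: 85. −1: 84.
[1] 84 ≡ 3^(3 + 1) + 3 (base 3). Lift 4: 1028. −1: 1027.
[2] 1027 ≡ 4^(4 + 1) + 3 (base 4). Lift 5: 15628. −1: 15627.
[3] 15627 ≡ 5^(5 + 1) + 2 (base 5). Lift 6: 279938. −1: 279937.
[4] 279937 ≡ 6^(6 + 1) + 1 (base 6). Lift 7: 5764802. −1: 5764801.
[5] 5764801 ≡ 7^(7 + 1) (base 7). Lift 8: 134217728. −1: 134217727.
[6] 134217727 ≡ 7·8^8 + 7·8^7 + 7·8^6 + 7·8^5 + 7·8^4 + 7·8^3 + 7·8^2 + 7·8 + 7 (base 8). Lift 9: 2749609303. −1: 2749609302.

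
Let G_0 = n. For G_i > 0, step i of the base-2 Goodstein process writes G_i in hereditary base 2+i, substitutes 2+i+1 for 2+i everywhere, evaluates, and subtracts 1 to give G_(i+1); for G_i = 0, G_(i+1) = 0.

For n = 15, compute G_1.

111

(0) 15|_2 = 2^(2 + 1) + 2^2 + 2 + 1 ↦ 3^(3 + 1) + 3^3 + 3 + 1|_3 = 112 ⇒ 111
(1) 111|_3 = 3^(3 + 1) + 3^3 + 3 ↦ 4^(4 + 1) + 4^4 + 4|_4 = 1284 ⇒ 1283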